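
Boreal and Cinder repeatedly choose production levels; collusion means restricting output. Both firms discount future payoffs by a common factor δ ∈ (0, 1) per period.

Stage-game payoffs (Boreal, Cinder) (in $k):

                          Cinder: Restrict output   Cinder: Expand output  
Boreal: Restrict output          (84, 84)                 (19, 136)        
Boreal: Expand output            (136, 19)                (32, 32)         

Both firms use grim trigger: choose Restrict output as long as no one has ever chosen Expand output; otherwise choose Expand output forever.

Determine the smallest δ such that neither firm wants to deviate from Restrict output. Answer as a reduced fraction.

1/2

Under grim trigger the critical discount factor is (T−C)/(T−P) with T = 136, C = 84, P = 32.
δ* = (136−84)/(136−32) = 52/104 = 1/2.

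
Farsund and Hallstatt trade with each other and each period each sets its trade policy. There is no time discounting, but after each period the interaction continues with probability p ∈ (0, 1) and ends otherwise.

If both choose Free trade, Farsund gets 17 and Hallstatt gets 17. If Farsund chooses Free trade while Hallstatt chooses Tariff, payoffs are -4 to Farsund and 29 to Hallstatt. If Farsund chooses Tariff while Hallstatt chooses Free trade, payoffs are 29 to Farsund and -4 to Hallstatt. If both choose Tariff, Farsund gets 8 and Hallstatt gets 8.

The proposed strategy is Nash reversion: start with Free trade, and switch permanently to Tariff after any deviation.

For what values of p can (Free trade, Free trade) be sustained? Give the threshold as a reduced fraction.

4/7

Expected cooperation value is 17 + p·17 + p²·17 + … = 17/(1−p); deviation gives 29 + p·8/(1−p).
17 ≥ 29(1−p) + 8p ⇒ 21p ≥ 12 ⇒ p ≥ 12/21 = 4/7.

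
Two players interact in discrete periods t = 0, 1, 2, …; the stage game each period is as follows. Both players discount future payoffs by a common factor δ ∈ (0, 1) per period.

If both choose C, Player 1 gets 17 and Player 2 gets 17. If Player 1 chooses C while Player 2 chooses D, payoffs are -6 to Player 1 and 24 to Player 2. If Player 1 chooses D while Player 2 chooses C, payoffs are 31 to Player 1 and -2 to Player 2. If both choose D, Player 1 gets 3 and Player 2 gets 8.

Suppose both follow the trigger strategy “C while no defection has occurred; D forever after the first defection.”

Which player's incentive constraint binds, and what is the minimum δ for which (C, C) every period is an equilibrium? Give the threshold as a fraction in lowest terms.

Player 1; δ ≥ 1/2

Player 1's threshold: (31−17)/(31−3) = 1/2.
Player 2's threshold: (24−17)/(24−8) = 7/16.
1/2 > 7/16, so Player 1 binds and δ* = 1/2.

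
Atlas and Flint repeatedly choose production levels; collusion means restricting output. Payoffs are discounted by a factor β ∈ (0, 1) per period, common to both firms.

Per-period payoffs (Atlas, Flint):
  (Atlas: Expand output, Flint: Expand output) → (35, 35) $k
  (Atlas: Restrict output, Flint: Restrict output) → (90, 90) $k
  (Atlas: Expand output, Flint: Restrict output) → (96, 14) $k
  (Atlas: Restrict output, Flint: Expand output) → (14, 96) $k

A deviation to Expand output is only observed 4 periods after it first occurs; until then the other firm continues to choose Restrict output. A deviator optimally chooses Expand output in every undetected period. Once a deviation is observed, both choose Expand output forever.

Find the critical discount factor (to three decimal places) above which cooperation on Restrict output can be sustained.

A deviator earns 96 for 4 periods, then 35 forever; cooperating earns 90 forever. Multiplying the IC by (1−β):
90 ≥ 96(1−β^4) + 35β^4, so 61·β^4 ≥ 6 and β^4 ≥ 6/61.
β ≥ (6/61)^(1/4) ≈ 0.560.

0.560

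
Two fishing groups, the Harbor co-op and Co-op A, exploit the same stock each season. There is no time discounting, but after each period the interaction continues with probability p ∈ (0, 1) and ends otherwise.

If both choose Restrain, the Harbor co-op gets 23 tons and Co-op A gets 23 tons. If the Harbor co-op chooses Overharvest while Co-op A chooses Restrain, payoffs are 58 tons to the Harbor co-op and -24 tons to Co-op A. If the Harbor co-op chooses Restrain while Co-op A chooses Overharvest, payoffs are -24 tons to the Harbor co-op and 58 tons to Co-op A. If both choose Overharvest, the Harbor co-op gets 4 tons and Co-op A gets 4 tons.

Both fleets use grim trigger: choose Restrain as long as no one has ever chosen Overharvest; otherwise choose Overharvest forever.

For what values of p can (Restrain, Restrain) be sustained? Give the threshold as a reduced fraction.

With no time discounting, the continuation probability p plays the role of the discount factor.
Grim-trigger IC: 23/(1−p) ≥ 58 + 4p/(1−p) ⇒ p ≥ (58−23)/(58−4) = 35/54.

35/54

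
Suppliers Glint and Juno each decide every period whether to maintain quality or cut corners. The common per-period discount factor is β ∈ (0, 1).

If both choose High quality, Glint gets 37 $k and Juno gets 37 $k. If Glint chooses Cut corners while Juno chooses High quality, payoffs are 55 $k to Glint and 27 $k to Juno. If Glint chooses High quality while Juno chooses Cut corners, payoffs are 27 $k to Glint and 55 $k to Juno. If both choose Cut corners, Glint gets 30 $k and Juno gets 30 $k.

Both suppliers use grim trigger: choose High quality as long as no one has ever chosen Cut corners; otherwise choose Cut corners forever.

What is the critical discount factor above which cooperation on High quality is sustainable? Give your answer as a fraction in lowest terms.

18/25

Cooperation forever yields 37 each period: 37/(1−β).
Deviating yields 55 once, then 30 forever: 55 + 30β/(1−β).
No profitable deviation requires 37/(1−β) ≥ 55 + 30β/(1−β).
Multiplying by (1−β): 37 ≥ 55(1−β) + 30β = 55 − 25β.
So 25β ≥ 18, i.e. β ≥ 18/25.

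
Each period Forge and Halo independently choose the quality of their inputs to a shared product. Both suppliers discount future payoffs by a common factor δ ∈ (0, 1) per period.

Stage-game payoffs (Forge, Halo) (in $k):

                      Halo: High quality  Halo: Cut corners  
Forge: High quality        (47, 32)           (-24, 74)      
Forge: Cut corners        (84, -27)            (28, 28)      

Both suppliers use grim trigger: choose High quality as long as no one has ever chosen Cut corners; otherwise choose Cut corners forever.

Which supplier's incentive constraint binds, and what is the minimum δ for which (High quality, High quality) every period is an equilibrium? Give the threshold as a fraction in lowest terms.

For Forge: deviation gain 84−47 = 37, per-period punishment loss 47−28 = 19. IC gives δ ≥ 37/56.
For Halo: gain 42, loss 4 per period, so δ ≥ 42/46 = 21/23.
The tighter constraint is Halo's, so cooperation needs δ ≥ 21/23.

Halo; δ ≥ 21/23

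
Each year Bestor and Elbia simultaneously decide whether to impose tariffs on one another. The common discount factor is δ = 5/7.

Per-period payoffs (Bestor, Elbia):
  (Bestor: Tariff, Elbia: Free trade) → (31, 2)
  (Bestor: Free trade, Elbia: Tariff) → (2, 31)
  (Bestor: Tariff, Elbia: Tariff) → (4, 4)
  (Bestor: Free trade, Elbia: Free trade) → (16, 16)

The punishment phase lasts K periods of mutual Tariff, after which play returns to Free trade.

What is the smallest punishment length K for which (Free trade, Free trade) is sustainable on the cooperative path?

3

Need Σ_{k=1}^{K} δ^k ≥ (31−16)/(16−4) = 1.2500 at δ = 5/7.
At K = 2 the sum is 1.2245 < 1.2500; at K = 3 it is 1.5889 ≥ 1.2500.
So the minimum punishment length is K = 3.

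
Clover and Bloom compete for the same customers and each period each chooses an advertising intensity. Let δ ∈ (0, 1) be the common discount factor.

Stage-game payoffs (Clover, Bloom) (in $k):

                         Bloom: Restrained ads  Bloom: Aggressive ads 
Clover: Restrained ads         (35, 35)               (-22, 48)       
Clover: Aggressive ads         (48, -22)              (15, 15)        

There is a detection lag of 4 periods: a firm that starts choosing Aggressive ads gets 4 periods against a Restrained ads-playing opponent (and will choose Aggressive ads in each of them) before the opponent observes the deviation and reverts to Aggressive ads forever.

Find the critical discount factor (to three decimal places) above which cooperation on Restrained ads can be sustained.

A deviator earns 48 for 4 periods, then 15 forever; cooperating earns 35 forever. Multiplying the IC by (1−δ):
35 ≥ 48(1−δ^4) + 15δ^4, so 33·δ^4 ≥ 13 and δ^4 ≥ 13/33.
δ ≥ (13/33)^(1/4) ≈ 0.792.

0.792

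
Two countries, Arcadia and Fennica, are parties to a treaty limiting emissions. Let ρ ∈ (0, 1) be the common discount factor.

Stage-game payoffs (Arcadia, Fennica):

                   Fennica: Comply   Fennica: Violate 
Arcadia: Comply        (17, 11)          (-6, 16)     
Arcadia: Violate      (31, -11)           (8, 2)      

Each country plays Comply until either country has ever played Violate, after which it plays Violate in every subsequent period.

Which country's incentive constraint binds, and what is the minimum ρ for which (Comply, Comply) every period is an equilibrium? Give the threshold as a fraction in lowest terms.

For Arcadia: deviation gain 31−17 = 14, per-period punishment loss 17−8 = 9. IC gives ρ ≥ 14/23.
For Fennica: gain 5, loss 9 per period, so ρ ≥ 5/14.
The tighter constraint is Arcadia's, so cooperation needs ρ ≥ 14/23.

Arcadia; ρ ≥ 14/23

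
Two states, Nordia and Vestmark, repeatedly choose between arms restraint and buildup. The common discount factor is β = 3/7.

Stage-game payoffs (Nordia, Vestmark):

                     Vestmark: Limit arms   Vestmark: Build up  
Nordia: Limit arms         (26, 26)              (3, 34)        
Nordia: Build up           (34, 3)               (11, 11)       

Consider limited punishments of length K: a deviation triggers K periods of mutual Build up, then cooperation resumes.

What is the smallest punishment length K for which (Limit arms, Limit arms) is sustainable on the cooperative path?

2

IC: β(1−β^K)/(1−β) ≥ (34−26)/(26−11) = 8/15.
With β = 3/7: need 1 − β^K ≥ 8/15·(1−3/7)/(3/7), i.e. β^K ≤ 0.2889.
Since (3/7)^1 = 0.4286 and (3/7)^2 = 0.1837, the smallest such K is 2.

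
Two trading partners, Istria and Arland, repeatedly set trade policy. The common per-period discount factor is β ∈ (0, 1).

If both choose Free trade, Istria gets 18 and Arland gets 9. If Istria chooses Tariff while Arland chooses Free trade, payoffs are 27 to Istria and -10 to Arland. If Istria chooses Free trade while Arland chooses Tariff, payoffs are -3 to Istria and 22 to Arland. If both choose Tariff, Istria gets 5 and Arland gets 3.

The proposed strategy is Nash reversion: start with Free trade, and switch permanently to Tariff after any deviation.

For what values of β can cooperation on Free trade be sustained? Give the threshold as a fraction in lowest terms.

Istria: cooperation gives 18 each period; deviation gives 27 once then 5 forever.
  18/(1−β) ≥ 27 + 5β/(1−β) ⇒ β ≥ 9/22.
Arland: cooperation gives 9 each period; deviation gives 22 once then 3 forever.
  β ≥ 13/19.
Both must hold, so the binding constraint is Arland's: β ≥ 13/19.

13/19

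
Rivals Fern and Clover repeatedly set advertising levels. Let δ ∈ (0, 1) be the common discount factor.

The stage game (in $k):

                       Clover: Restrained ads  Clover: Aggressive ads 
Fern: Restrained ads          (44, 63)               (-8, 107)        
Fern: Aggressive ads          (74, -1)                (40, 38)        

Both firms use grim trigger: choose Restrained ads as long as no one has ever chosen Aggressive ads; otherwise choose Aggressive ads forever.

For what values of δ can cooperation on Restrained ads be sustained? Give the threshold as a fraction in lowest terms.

15/17

For Fern: deviation gain 74−44 = 30, per-period punishment loss 44−40 = 4. IC gives δ ≥ 30/34 = 15/17.
For Clover: gain 44, loss 25 per period, so δ ≥ 44/69.
The tighter constraint is Fern's, so cooperation needs δ ≥ 15/17.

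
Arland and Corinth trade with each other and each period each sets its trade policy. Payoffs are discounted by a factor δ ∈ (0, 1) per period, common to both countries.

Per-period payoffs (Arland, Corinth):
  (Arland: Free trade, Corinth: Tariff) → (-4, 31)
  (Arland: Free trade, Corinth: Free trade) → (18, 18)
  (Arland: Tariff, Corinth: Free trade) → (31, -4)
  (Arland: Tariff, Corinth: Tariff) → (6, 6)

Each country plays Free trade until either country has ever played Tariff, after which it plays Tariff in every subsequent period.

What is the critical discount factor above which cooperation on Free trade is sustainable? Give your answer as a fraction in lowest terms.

One-period gain from deviating is 31 − 18 = 13. The loss is 18 − 6 = 12 in every subsequent period, with present value 12·δ/(1−δ).
Deviation is unprofitable when 12·δ/(1−δ) ≥ 13, i.e. δ/(1−δ) ≥ 13/12.
Equivalently δ ≥ 13/(13+12) = 13/25.

13/25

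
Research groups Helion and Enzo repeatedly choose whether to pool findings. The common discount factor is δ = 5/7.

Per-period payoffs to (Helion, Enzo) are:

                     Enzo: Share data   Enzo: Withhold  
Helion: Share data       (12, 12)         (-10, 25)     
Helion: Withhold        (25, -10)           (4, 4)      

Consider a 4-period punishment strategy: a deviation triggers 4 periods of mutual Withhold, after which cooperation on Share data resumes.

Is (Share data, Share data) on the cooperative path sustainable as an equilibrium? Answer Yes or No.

Yes

IC: δ+…+δ^4 ≥ (25−12)/(12−4) = 13/8.
At δ = 5/7: partial sum = 1.8492 ≥ 1.6250. Cooperation sustainable.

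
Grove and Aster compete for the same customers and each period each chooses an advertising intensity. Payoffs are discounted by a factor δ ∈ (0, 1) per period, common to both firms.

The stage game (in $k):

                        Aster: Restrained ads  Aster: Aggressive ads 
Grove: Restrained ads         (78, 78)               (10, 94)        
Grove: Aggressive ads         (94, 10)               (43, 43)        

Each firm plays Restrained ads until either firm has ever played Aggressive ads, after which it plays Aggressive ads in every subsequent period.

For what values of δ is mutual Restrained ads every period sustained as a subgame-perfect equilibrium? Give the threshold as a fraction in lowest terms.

Under grim trigger the critical discount factor is (T−C)/(T−P) with T = 94, C = 78, P = 43.
δ* = (94−78)/(94−43) = 16/51.

16/51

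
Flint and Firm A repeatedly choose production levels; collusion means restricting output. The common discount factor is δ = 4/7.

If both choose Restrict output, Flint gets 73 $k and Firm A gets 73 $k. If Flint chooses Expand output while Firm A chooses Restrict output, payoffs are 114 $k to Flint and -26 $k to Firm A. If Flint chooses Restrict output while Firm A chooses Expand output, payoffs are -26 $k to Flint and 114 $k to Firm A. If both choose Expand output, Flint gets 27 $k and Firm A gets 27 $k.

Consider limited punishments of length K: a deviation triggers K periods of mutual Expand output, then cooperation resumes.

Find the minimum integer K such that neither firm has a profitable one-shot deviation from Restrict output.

2

Need Σ_{k=1}^{K} δ^k ≥ (114−73)/(73−27) = 0.8913 at δ = 4/7.
At K = 1 the sum is 0.5714 < 0.8913; at K = 2 it is 0.8980 ≥ 0.8913.
So the minimum punishment length is K = 2.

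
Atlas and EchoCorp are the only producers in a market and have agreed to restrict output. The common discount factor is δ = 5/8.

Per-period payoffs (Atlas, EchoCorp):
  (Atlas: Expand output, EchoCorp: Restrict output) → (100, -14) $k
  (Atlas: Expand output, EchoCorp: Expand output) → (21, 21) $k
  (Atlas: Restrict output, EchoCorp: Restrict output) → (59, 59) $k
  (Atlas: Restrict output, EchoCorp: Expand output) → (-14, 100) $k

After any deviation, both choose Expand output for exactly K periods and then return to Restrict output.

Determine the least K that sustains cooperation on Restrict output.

No profitable deviation requires (59−21)(δ+…+δ^K) ≥ 100−59, i.e. δ+…+δ^K ≥ 41/38 ≈ 1.0789.
With δ = 5/8, the partial sums are K=1: 0.6250, K=2: 1.0156, K=3: 1.2598.
K = 3 is the first length at which the sum reaches 1.0789.

3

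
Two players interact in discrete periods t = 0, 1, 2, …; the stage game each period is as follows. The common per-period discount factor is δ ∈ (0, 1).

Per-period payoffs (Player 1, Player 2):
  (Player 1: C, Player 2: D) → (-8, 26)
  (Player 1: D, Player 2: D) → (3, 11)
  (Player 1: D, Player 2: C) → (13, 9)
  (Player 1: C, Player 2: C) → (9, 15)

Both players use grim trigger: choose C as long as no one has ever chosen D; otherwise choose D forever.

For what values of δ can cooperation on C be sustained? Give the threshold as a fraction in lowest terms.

11/15

Player 1's threshold: (13−9)/(13−3) = 2/5.
Player 2's threshold: (26−15)/(26−11) = 11/15.
2/5 < 11/15, so Player 2 binds and δ* = 11/15.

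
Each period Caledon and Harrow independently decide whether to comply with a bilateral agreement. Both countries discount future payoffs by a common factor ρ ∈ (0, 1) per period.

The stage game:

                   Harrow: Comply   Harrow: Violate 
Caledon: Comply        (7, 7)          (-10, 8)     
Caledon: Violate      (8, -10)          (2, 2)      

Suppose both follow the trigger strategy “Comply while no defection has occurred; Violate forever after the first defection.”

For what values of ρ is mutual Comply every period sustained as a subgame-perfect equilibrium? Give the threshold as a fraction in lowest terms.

1/6

7/(1−ρ) ≥ 8 + 2ρ/(1−ρ)
7 ≥ 8 − 6ρ
ρ ≥ 1/6.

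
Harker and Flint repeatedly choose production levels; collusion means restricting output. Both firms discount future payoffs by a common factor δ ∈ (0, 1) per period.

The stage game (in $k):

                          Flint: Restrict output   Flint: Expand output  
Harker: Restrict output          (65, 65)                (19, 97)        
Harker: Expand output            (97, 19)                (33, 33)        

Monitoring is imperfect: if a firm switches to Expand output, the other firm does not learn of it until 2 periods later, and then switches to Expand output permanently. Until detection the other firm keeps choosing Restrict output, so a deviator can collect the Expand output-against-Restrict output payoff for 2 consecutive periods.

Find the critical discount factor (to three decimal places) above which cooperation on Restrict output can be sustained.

0.707

Deviating for the 2 undetected periods gains 97−65 = 32 per period over cooperation, then loses 65−33 = 32 per period forever once punishment starts.
Gain: 32(1 + δ + … + δ^1); loss: 32·δ^2/(1−δ).
No profitable deviation ⇔ 32(1−δ^2) ≤ 32·δ^2, i.e. δ^2 ≥ 32/(32+32) = 1/2.
Hence δ ≥ (1/2)^(1/2) ≈ 0.707.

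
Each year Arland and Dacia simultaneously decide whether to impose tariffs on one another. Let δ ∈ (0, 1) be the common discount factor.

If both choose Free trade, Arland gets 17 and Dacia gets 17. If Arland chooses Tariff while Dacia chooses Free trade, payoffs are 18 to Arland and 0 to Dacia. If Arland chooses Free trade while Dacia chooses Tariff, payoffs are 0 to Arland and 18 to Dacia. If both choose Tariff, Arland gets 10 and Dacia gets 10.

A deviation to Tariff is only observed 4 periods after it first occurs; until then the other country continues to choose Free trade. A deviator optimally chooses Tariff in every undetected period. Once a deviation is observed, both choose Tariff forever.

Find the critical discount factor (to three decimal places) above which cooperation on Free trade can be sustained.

Deviating for the 4 undetected periods gains 18−17 = 1 per period over cooperation, then loses 17−10 = 7 per period forever once punishment starts.
Gain: 1(1 + δ + … + δ^3); loss: 7·δ^4/(1−δ).
No profitable deviation ⇔ 1(1−δ^4) ≤ 7·δ^4, i.e. δ^4 ≥ 1/(1+7) = 1/8.
Hence δ ≥ (1/8)^(1/4) ≈ 0.595.

0.595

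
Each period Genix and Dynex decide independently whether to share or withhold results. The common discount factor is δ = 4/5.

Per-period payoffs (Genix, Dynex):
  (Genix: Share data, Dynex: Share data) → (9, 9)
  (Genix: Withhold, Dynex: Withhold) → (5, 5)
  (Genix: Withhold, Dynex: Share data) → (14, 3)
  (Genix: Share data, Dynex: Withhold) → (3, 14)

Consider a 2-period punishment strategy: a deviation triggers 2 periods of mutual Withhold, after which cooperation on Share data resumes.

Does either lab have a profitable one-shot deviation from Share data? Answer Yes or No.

A one-shot deviation gives 14 now, then 5 for 2 periods, then back to 9.
Gain from deviating: (14−9) today; loss: (9−5) in each of the next 2 periods.
No-deviation condition: (9−5)(δ+…+δ^2) ≥ 14−9, i.e. δ+…+δ^2 ≥ 5/4.
At δ = 4/5: δ+…+δ^2 = 1.4400 ≥ 1.2500.
So cooperation is sustainable.

No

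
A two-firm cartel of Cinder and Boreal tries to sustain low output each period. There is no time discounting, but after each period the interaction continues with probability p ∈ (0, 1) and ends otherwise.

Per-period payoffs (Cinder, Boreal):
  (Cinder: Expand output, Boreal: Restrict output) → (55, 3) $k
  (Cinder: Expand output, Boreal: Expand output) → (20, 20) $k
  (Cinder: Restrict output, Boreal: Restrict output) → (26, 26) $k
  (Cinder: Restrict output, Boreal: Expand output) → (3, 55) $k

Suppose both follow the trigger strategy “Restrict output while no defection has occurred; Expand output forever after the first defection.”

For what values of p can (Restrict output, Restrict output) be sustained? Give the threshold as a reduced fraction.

Expected cooperation value is 26 + p·26 + p²·26 + … = 26/(1−p); deviation gives 55 + p·20/(1−p).
26 ≥ 55(1−p) + 20p ⇒ 35p ≥ 29 ⇒ p ≥ 29/35.

29/35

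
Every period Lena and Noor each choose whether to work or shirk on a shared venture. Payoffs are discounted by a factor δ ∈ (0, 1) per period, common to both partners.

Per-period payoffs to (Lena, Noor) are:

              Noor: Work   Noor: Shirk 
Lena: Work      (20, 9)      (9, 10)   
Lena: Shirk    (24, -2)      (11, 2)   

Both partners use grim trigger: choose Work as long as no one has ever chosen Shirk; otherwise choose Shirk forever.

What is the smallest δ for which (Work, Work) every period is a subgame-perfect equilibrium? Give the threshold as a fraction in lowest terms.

For Lena: deviation gain 24−20 = 4, per-period punishment loss 20−11 = 9. IC gives δ ≥ 4/13.
For Noor: gain 1, loss 7 per period, so δ ≥ 1/8.
The tighter constraint is Lena's, so cooperation needs δ ≥ 4/13.

4/13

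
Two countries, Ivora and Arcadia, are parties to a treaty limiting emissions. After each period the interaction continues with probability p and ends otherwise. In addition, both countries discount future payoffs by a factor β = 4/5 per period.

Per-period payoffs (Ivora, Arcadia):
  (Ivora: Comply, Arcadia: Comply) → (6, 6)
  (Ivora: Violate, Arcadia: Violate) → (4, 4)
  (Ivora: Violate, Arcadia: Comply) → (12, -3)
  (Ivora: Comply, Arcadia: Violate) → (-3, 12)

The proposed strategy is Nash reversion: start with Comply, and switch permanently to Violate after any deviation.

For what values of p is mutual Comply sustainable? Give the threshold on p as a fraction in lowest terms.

15/16

With continuation probability p and discount β, the effective per-period discount factor is βp.
Grim-trigger IC: βp ≥ (12−6)/(12−4) = 3/4.
So p ≥ (3/4)/(4/5) = 15/16.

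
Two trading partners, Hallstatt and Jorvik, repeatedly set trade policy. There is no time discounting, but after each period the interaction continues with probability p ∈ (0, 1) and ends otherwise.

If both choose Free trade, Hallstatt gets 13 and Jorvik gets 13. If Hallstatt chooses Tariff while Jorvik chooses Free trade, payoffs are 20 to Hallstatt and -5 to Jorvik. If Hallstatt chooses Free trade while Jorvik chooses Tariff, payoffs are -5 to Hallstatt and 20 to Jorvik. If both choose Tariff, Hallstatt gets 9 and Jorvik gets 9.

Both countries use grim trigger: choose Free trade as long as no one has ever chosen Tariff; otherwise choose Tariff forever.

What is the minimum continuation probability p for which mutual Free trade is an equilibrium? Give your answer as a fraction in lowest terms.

7/11

Expected cooperation value is 13 + p·13 + p²·13 + … = 13/(1−p); deviation gives 20 + p·9/(1−p).
13 ≥ 20(1−p) + 9p ⇒ 11p ≥ 7 ⇒ p ≥ 7/11.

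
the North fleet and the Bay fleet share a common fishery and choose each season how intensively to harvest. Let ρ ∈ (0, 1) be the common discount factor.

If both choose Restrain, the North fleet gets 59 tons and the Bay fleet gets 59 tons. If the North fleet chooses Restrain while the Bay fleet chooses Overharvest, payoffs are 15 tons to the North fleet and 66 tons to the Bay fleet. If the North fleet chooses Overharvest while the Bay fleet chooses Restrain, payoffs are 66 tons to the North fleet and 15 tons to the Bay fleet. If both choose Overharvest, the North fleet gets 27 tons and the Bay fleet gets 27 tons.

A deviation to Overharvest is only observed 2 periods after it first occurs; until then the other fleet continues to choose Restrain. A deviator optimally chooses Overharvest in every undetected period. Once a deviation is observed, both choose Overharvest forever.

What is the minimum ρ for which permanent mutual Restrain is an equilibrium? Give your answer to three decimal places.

Deviating for the 2 undetected periods gains 66−59 = 7 per period over cooperation, then loses 59−27 = 32 per period forever once punishment starts.
Gain: 7(1 + ρ + … + ρ^1); loss: 32·ρ^2/(1−ρ).
No profitable deviation ⇔ 7(1−ρ^2) ≤ 32·ρ^2, i.e. ρ^2 ≥ 7/(7+32) = 7/39.
Hence ρ ≥ (7/39)^(1/2) ≈ 0.424.

0.424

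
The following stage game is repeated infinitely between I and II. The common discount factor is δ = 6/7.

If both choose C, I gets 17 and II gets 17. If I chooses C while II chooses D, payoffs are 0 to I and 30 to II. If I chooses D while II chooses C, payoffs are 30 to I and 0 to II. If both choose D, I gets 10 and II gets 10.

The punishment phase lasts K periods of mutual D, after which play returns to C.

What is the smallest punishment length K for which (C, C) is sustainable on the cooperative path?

3

IC: δ(1−δ^K)/(1−δ) ≥ (30−17)/(17−10) = 13/7.
With δ = 6/7: need 1 − δ^K ≥ 13/7·(1−6/7)/(6/7), i.e. δ^K ≤ 0.6905.
Since (6/7)^2 = 0.7347 and (6/7)^3 = 0.6297, the smallest such K is 3.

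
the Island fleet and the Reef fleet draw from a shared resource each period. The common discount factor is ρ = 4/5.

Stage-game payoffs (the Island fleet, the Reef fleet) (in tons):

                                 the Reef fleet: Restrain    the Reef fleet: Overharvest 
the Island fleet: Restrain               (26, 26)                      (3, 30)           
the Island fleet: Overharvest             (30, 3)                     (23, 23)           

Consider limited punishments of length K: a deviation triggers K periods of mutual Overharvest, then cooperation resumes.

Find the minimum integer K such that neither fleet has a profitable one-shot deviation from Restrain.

No profitable deviation requires (26−23)(ρ+…+ρ^K) ≥ 30−26, i.e. ρ+…+ρ^K ≥ 4/3 ≈ 1.3333.
With ρ = 4/5, the partial sums are K=1: 0.8000, K=2: 1.4400.
K = 2 is the first length at which the sum reaches 1.3333.

2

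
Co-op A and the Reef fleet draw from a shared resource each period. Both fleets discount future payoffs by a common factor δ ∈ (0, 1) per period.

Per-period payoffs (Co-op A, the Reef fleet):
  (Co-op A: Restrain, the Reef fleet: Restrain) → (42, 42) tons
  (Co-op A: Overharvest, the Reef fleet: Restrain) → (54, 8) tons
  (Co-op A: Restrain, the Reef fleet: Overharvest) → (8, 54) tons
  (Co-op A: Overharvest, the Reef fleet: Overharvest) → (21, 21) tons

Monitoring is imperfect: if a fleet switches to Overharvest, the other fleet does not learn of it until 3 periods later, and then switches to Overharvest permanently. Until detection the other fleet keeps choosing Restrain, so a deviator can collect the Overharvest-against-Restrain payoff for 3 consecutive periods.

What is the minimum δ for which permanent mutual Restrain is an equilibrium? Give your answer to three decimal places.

0.714

The best deviation is to choose Overharvest for all 3 undetected periods, earning 54 each, then 21 forever once detected.
Deviation value: 54(1−δ^3)/(1−δ) + 21δ^3/(1−δ); cooperation value: 42/(1−δ).
IC: 42 ≥ 54(1−δ^3) + 21δ^3 = 54 − 33δ^3.
So δ^3 ≥ 12/33 = 4/11, giving δ ≥ (4/11)^(1/3) ≈ 0.714.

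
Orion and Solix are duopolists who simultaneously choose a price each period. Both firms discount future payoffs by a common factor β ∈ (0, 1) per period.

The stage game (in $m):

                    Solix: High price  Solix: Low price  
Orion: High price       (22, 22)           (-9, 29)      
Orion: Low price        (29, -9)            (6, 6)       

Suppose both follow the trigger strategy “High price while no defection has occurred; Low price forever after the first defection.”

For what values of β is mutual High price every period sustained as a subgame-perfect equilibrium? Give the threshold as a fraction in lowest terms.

7/23

22/(1−β) ≥ 29 + 6β/(1−β)
22 ≥ 29 − 23β
β ≥ 7/23.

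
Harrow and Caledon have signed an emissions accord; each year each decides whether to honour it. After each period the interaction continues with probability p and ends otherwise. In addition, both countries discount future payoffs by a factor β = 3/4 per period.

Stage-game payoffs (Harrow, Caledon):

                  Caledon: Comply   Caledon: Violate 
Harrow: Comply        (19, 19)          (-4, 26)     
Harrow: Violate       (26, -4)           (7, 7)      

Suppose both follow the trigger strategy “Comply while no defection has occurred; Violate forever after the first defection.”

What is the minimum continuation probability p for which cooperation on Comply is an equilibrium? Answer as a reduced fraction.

With continuation probability p and discount β, the effective per-period discount factor is βp.
Grim-trigger IC: βp ≥ (26−19)/(26−7) = 7/19.
So p ≥ (7/19)/(3/4) = 28/57.

28/57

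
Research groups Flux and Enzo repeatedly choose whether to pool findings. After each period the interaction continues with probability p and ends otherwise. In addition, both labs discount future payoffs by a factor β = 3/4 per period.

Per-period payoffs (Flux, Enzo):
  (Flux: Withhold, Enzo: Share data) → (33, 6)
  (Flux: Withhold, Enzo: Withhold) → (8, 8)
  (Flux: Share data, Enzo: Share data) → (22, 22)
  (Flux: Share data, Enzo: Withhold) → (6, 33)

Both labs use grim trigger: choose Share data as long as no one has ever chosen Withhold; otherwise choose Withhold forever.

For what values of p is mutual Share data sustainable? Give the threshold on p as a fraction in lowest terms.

44/75

With continuation probability p and discount β, the effective per-period discount factor is βp.
Grim-trigger IC: βp ≥ (33−22)/(33−8) = 11/25.
So p ≥ (11/25)/(3/4) = 44/75.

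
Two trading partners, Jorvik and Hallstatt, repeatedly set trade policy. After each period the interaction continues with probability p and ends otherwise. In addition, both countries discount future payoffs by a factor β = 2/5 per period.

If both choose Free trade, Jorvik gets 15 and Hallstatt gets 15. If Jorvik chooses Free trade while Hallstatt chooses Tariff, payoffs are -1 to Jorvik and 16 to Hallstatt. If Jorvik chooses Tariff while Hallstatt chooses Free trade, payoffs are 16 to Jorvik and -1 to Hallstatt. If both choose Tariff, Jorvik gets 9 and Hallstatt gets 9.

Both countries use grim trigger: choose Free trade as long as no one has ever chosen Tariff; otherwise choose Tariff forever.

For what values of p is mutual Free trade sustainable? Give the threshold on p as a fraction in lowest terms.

Expected continuation weight on next period's payoff is β·p = 2/5·p, which plays the role of the discount factor.
Cooperation requires 2/5·p ≥ (16−15)/(16−9) = 1/7, hence p ≥ 5/14.

5/14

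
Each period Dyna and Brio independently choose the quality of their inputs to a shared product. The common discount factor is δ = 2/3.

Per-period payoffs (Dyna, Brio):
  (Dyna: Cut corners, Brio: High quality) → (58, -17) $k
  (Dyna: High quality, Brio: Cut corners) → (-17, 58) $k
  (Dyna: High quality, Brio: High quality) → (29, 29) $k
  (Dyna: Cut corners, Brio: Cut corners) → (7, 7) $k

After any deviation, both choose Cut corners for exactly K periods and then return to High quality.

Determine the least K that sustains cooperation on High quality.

3

Need Σ_{k=1}^{K} δ^k ≥ (58−29)/(29−7) = 1.3182 at δ = 2/3.
At K = 2 the sum is 1.1111 < 1.3182; at K = 3 it is 1.4074 ≥ 1.3182.
So the minimum punishment length is K = 3.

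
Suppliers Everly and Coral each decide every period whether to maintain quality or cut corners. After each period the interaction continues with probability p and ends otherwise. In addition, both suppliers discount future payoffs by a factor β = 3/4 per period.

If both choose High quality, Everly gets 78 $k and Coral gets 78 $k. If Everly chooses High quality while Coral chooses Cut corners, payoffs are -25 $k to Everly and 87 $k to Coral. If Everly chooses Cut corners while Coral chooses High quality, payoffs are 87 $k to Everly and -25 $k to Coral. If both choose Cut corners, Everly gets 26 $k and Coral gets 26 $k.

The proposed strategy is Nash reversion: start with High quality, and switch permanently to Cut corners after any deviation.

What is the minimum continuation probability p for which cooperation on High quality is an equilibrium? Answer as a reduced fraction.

12/61

With continuation probability p and discount β, the effective per-period discount factor is βp.
Grim-trigger IC: βp ≥ (87−78)/(87−26) = 9/61.
So p ≥ (9/61)/(3/4) = 12/61.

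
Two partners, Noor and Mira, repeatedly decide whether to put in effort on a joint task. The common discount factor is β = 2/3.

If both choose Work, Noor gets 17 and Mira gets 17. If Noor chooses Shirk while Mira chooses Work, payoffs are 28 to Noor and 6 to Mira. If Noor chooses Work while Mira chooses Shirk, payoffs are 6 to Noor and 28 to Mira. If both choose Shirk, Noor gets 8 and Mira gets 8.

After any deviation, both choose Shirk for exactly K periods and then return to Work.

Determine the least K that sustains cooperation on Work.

3

Need Σ_{k=1}^{K} β^k ≥ (28−17)/(17−8) = 1.2222 at β = 2/3.
At K = 2 the sum is 1.1111 < 1.2222; at K = 3 it is 1.4074 ≥ 1.2222.
So the minimum punishment length is K = 3.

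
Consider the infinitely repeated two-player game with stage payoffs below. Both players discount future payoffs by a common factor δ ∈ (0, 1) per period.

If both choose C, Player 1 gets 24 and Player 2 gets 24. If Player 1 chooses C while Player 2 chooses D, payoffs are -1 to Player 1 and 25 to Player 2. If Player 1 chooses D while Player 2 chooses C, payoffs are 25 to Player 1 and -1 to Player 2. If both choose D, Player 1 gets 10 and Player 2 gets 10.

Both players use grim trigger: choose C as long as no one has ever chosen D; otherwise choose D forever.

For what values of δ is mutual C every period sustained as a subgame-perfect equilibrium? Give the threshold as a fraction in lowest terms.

1/15

Cooperation forever yields 24 each period: 24/(1−δ).
Deviating yields 25 once, then 10 forever: 25 + 10δ/(1−δ).
No profitable deviation requires 24/(1−δ) ≥ 25 + 10δ/(1−δ).
Multiplying by (1−δ): 24 ≥ 25(1−δ) + 10δ = 25 − 15δ.
So 15δ ≥ 1, i.e. δ ≥ 1/15.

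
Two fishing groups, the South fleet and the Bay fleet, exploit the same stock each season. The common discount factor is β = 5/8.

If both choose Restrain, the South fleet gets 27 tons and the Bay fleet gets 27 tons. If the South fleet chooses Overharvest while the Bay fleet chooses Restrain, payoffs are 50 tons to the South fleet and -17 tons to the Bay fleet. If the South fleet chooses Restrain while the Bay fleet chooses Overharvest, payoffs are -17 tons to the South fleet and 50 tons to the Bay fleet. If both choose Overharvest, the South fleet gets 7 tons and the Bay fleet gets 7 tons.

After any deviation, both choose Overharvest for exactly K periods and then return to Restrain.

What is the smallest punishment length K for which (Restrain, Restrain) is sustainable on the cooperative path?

IC: β(1−β^K)/(1−β) ≥ (50−27)/(27−7) = 23/20.
With β = 5/8: need 1 − β^K ≥ 23/20·(1−5/8)/(5/8), i.e. β^K ≤ 0.3100.
Since (5/8)^2 = 0.3906 and (5/8)^3 = 0.2441, the smallest such K is 3.

3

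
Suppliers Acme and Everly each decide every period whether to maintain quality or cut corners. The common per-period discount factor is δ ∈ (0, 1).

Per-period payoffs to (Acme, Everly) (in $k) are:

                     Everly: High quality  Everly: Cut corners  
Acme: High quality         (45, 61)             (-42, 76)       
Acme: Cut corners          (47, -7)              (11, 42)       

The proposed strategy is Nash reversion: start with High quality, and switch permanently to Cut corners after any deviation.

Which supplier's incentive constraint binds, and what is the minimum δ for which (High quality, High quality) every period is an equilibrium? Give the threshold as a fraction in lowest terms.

Acme: cooperation gives 45 each period; deviation gives 47 once then 11 forever.
  45/(1−δ) ≥ 47 + 11δ/(1−δ) ⇒ δ ≥ 2/36 = 1/18.
Everly: cooperation gives 61 each period; deviation gives 76 once then 42 forever.
  δ ≥ 15/34.
Both must hold, so the binding constraint is Everly's: δ ≥ 15/34.

Everly; δ ≥ 15/34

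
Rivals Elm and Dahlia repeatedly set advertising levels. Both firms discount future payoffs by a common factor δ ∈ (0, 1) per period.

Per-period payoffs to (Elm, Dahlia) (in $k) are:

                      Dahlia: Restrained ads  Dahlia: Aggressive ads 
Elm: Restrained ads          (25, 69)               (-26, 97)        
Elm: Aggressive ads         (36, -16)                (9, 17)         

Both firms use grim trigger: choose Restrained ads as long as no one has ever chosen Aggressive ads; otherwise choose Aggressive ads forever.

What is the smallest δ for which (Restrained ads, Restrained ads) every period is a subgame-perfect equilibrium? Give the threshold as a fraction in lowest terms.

11/27

Elm: cooperation gives 25 each period; deviation gives 36 once then 9 forever.
  25/(1−δ) ≥ 36 + 9δ/(1−δ) ⇒ δ ≥ 11/27.
Dahlia: cooperation gives 69 each period; deviation gives 97 once then 17 forever.
  δ ≥ 28/80 = 7/20.
Both must hold, so the binding constraint is Elm's: δ ≥ 11/27.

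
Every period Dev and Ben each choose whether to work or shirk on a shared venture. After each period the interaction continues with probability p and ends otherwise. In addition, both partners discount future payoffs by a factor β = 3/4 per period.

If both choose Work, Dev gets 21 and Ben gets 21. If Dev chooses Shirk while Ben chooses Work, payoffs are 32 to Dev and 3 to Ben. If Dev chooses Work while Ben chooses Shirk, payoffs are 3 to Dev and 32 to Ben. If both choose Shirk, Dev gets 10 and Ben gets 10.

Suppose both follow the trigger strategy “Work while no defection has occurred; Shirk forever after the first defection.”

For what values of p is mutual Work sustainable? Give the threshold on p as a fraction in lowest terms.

Expected continuation weight on next period's payoff is β·p = 3/4·p, which plays the role of the discount factor.
Cooperation requires 3/4·p ≥ (32−21)/(32−10) = 1/2, hence p ≥ 2/3.

2/3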